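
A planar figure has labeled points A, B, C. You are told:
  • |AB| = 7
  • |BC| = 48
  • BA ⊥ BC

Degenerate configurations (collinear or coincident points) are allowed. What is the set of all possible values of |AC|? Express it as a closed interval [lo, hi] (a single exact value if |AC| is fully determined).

|AB| ∈ {7}
|BC| ∈ {48}
|AC| ∈ {√(2353)}

|AC| = √(2353)  (≈ 48.5077)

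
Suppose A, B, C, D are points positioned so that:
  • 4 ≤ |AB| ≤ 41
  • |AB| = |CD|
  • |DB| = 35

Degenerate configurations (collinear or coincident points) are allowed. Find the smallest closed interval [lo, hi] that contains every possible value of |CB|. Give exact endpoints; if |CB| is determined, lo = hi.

|AB| ∈ [4, 41]
|BD| ∈ {35}
|CD| ∈ [4, 41]
|AD| ∈ [0, 76]
|BC| ∈ [0, 76]
|AC| ∈ [0, 117]

|CB| ∈ [0, 76]  (≈ [0.0000, 76.0000])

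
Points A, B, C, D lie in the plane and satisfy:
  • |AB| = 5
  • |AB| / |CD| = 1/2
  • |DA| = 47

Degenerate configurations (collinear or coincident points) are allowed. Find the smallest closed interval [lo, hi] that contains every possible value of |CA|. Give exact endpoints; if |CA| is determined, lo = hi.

|CA| ∈ [37, 57]  (≈ [37.0000, 57.0000])

|AB| ∈ {5}
|AD| ∈ {47}
|CD| ∈ {10}
|BD| ∈ [42, 52]
|AC| ∈ [37, 57]
|BC| ∈ [32, 62]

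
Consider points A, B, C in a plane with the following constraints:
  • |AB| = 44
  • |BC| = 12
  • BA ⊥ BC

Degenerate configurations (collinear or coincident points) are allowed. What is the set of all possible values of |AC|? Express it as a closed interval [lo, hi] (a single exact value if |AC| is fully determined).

|AC| = 4·√(130)  (≈ 45.6070)

|AB| ∈ {44}
|BC| ∈ {12}
|AC| ∈ {4·√(130)}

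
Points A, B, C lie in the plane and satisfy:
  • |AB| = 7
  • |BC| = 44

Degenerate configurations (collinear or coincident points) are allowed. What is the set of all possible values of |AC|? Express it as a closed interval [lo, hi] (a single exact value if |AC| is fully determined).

|AC| ∈ [37, 51]  (≈ [37.0000, 51.0000])

|AB| ∈ {7}
|BC| ∈ {44}
|AC| ∈ [37, 51]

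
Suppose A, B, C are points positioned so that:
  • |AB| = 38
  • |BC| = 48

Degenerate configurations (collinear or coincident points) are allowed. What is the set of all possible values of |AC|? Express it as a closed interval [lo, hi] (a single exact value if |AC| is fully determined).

|AB| ∈ {38}
|BC| ∈ {48}
|AC| ∈ [10, 86]

|AC| ∈ [10, 86]  (≈ [10.0000, 86.0000])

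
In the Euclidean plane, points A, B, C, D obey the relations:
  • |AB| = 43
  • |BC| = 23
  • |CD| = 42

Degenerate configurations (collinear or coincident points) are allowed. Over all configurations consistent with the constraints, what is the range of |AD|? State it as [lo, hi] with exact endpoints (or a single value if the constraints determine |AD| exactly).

|AB| ∈ {43}
|BC| ∈ {23}
|CD| ∈ {42}
|AC| ∈ [20, 66]
|BD| ∈ [19, 65]
|AD| ∈ [0, 108]

|AD| ∈ [0, 108]  (≈ [0.0000, 108.0000])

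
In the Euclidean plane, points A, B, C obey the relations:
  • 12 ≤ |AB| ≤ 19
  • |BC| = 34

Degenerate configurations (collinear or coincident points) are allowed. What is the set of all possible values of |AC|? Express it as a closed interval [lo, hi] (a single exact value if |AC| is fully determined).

|AB| ∈ [12, 19]
|BC| ∈ {34}
|AC| ∈ [15, 53]

|AC| ∈ [15, 53]  (≈ [15.0000, 53.0000])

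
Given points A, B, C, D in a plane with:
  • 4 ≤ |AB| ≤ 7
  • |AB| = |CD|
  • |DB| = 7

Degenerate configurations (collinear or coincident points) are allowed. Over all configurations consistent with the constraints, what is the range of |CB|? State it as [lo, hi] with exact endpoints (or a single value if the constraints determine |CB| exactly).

|CB| ∈ [0, 14]  (≈ [0.0000, 14.0000])

|AB| ∈ [4, 7]
|BD| ∈ {7}
|CD| ∈ [4, 7]
|AD| ∈ [0, 14]
|BC| ∈ [0, 14]
|AC| ∈ [0, 21]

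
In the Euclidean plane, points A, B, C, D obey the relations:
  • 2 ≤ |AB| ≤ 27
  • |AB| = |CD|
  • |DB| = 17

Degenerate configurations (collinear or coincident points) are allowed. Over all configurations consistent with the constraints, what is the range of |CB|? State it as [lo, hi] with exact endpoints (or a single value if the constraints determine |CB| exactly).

|AB| ∈ [2, 27]
|BD| ∈ {17}
|CD| ∈ [2, 27]
|AD| ∈ [0, 44]
|BC| ∈ [0, 44]
|AC| ∈ [0, 71]

|CB| ∈ [0, 44]  (≈ [0.0000, 44.0000])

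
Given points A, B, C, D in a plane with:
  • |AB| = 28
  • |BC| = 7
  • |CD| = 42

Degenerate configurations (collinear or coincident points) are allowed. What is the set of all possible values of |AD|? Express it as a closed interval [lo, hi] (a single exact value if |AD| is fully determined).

|AD| ∈ [7, 77]  (≈ [7.0000, 77.0000])

|AB| ∈ {28}
|BC| ∈ {7}
|CD| ∈ {42}
|AC| ∈ [21, 35]
|BD| ∈ [35, 49]
|AD| ∈ [7, 77]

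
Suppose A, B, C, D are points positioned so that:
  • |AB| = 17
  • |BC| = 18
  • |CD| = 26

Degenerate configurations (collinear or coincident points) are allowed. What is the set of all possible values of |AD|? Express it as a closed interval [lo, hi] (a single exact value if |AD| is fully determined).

|AB| ∈ {17}
|BC| ∈ {18}
|CD| ∈ {26}
|AC| ∈ [1, 35]
|BD| ∈ [8, 44]
|AD| ∈ [0, 61]

|AD| ∈ [0, 61]  (≈ [0.0000, 61.0000])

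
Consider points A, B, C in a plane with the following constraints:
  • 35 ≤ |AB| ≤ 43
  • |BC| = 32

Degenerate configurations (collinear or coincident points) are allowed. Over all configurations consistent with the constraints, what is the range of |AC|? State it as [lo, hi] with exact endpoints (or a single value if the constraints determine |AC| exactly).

|AC| ∈ [3, 75]  (≈ [3.0000, 75.0000])

|AB| ∈ [35, 43]
|BC| ∈ {32}
|AC| ∈ [3, 75]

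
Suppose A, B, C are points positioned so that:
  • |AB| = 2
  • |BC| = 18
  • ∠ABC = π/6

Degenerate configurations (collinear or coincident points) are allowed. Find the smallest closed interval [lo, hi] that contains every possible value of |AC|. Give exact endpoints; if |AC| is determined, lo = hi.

|AB| ∈ {2}
|BC| ∈ {18}
|AC| ∈ {2·√(82 - 9·√(3))}

|AC| = 2·√(82 - 9·√(3))  (≈ 16.2987)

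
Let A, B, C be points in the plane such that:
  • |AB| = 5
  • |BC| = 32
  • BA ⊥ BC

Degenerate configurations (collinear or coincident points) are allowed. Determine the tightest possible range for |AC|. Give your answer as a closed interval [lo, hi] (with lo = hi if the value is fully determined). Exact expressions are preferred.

|AC| = √(1049)  (≈ 32.3883)

|AB| ∈ {5}
|BC| ∈ {32}
|AC| ∈ {√(1049)}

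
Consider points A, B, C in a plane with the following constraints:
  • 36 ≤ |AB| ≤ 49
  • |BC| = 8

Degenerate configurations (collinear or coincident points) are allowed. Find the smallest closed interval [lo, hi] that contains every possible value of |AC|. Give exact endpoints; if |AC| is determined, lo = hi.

|AC| ∈ [28, 57]  (≈ [28.0000, 57.0000])

|AB| ∈ [36, 49]
|BC| ∈ {8}
|AC| ∈ [28, 57]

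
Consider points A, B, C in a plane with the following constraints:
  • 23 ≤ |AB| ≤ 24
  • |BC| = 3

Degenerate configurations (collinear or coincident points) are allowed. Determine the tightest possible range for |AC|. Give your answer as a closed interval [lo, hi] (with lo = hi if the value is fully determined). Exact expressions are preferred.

|AB| ∈ [23, 24]
|BC| ∈ {3}
|AC| ∈ [20, 27]

|AC| ∈ [20, 27]  (≈ [20.0000, 27.0000])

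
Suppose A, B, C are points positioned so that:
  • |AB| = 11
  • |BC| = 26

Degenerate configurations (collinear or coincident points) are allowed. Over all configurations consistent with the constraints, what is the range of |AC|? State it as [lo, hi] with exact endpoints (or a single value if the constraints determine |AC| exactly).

|AB| ∈ {11}
|BC| ∈ {26}
|AC| ∈ [15, 37]

|AC| ∈ [15, 37]  (≈ [15.0000, 37.0000])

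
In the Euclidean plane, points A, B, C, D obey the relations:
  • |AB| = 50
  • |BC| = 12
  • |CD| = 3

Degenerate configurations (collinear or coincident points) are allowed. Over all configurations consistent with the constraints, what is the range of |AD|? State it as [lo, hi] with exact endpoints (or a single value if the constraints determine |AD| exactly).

|AD| ∈ [35, 65]  (≈ [35.0000, 65.0000])

|AB| ∈ {50}
|BC| ∈ {12}
|CD| ∈ {3}
|AC| ∈ [38, 62]
|BD| ∈ [9, 15]
|AD| ∈ [35, 65]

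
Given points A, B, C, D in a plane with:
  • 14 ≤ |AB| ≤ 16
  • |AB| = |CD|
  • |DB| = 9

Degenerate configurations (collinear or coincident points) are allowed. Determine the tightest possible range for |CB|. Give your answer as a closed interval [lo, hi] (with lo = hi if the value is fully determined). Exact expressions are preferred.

|AB| ∈ [14, 16]
|BD| ∈ {9}
|CD| ∈ [14, 16]
|AD| ∈ [5, 25]
|BC| ∈ [5, 25]
|AC| ∈ [0, 41]

|CB| ∈ [5, 25]  (≈ [5.0000, 25.0000])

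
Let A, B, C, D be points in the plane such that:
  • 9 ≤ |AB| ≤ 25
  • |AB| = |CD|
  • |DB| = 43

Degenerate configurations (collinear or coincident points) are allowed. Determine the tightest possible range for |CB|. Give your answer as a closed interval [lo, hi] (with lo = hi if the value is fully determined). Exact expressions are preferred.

|AB| ∈ [9, 25]
|BD| ∈ {43}
|CD| ∈ [9, 25]
|AD| ∈ [18, 68]
|BC| ∈ [18, 68]
|AC| ∈ [0, 93]

|CB| ∈ [18, 68]  (≈ [18.0000, 68.0000])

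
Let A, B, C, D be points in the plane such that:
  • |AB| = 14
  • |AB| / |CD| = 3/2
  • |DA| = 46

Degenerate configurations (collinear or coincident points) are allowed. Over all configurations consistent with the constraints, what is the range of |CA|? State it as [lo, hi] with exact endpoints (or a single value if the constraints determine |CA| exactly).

|CA| ∈ [110/3, 166/3]  (≈ [36.6667, 55.3333])

|AB| ∈ {14}
|AD| ∈ {46}
|CD| ∈ {28/3}
|BD| ∈ [32, 60]
|AC| ∈ [110/3, 166/3]
|BC| ∈ [68/3, 208/3]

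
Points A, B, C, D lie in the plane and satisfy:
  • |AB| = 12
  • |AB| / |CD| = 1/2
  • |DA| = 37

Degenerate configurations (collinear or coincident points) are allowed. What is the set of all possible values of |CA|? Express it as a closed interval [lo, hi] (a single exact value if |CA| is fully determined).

|CA| ∈ [13, 61]  (≈ [13.0000, 61.0000])

|AB| ∈ {12}
|AD| ∈ {37}
|CD| ∈ {24}
|BD| ∈ [25, 49]
|AC| ∈ [13, 61]
|BC| ∈ [1, 73]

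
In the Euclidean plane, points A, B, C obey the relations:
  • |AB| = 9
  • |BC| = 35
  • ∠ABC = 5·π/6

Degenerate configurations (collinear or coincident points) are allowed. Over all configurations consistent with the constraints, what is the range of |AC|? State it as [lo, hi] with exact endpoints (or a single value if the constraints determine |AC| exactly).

|AB| ∈ {9}
|BC| ∈ {35}
|AC| ∈ {√(315·√(3) + 1306)}

|AC| = √(315·√(3) + 1306)  (≈ 43.0302)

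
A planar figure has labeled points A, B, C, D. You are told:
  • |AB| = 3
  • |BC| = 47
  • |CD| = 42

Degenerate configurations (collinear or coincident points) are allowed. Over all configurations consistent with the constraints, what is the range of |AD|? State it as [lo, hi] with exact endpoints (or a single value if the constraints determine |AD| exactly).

|AD| ∈ [2, 92]  (≈ [2.0000, 92.0000])

|AB| ∈ {3}
|BC| ∈ {47}
|CD| ∈ {42}
|AC| ∈ [44, 50]
|BD| ∈ [5, 89]
|AD| ∈ [2, 92]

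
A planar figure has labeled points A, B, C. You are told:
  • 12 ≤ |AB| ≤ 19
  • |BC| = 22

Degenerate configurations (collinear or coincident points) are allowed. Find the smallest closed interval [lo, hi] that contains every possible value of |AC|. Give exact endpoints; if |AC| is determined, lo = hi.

|AC| ∈ [3, 41]  (≈ [3.0000, 41.0000])

|AB| ∈ [12, 19]
|BC| ∈ {22}
|AC| ∈ [3, 41]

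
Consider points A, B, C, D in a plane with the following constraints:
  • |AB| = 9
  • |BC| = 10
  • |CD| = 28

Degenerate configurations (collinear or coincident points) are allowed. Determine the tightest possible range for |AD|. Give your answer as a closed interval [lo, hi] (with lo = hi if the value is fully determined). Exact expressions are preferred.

|AD| ∈ [9, 47]  (≈ [9.0000, 47.0000])

|AB| ∈ {9}
|BC| ∈ {10}
|CD| ∈ {28}
|AC| ∈ [1, 19]
|BD| ∈ [18, 38]
|AD| ∈ [9, 47]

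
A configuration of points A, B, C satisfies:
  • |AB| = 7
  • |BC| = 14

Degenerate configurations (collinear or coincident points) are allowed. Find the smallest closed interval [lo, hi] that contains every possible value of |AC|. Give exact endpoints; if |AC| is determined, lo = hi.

|AB| ∈ {7}
|BC| ∈ {14}
|AC| ∈ [7, 21]

|AC| ∈ [7, 21]  (≈ [7.0000, 21.0000])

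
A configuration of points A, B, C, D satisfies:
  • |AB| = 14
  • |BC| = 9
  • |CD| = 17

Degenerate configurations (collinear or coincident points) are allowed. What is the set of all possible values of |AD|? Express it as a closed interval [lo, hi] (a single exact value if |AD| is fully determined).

|AB| ∈ {14}
|BC| ∈ {9}
|CD| ∈ {17}
|AC| ∈ [5, 23]
|BD| ∈ [8, 26]
|AD| ∈ [0, 40]

|AD| ∈ [0, 40]  (≈ [0.0000, 40.0000])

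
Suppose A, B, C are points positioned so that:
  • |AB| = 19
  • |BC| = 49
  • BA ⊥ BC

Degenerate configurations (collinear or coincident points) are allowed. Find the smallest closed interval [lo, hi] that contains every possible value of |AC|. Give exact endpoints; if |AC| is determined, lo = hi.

|AC| = √(2762)  (≈ 52.5547)

|AB| ∈ {19}
|BC| ∈ {49}
|AC| ∈ {√(2762)}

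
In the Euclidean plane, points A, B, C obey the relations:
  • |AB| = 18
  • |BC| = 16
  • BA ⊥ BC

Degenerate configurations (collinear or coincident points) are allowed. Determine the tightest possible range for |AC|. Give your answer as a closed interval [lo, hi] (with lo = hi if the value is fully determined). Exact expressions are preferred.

|AB| ∈ {18}
|BC| ∈ {16}
|AC| ∈ {2·√(145)}

|AC| = 2·√(145)  (≈ 24.0832)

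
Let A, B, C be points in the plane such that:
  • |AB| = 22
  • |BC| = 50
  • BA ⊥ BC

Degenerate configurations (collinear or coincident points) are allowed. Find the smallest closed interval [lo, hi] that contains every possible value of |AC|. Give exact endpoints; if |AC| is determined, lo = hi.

|AC| = 2·√(746)  (≈ 54.6260)

|AB| ∈ {22}
|BC| ∈ {50}
|AC| ∈ {2·√(746)}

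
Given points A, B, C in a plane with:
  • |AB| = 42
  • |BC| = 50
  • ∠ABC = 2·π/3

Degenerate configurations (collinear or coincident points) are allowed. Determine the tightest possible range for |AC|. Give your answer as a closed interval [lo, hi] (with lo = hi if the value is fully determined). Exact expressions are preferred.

|AC| = 2·√(1591)  (≈ 79.7747)

|AB| ∈ {42}
|BC| ∈ {50}
|AC| ∈ {2·√(1591)}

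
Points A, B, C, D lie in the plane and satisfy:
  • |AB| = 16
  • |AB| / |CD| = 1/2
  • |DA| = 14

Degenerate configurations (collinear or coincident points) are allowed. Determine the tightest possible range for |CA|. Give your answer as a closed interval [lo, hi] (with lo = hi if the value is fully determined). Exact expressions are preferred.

|CA| ∈ [18, 46]  (≈ [18.0000, 46.0000])

|AB| ∈ {16}
|AD| ∈ {14}
|CD| ∈ {32}
|BD| ∈ [2, 30]
|AC| ∈ [18, 46]
|BC| ∈ [2, 62]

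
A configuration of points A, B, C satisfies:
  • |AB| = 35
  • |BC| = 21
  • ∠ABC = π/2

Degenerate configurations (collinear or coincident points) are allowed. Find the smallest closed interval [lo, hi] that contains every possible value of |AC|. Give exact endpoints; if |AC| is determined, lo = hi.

|AB| ∈ {35}
|BC| ∈ {21}
|AC| ∈ {7·√(34)}

|AC| = 7·√(34)  (≈ 40.8167)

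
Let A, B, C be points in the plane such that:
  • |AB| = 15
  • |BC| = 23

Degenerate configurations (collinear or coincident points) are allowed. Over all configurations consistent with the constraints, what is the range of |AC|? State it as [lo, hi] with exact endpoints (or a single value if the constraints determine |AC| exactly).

|AB| ∈ {15}
|BC| ∈ {23}
|AC| ∈ [8, 38]

|AC| ∈ [8, 38]  (≈ [8.0000, 38.0000])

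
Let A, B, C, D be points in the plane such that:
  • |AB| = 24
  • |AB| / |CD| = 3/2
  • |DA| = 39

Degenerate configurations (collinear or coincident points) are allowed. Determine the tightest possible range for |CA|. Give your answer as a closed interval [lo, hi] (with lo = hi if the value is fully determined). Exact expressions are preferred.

|CA| ∈ [23, 55]  (≈ [23.0000, 55.0000])

|AB| ∈ {24}
|AD| ∈ {39}
|CD| ∈ {16}
|BD| ∈ [15, 63]
|AC| ∈ [23, 55]
|BC| ∈ [0, 79]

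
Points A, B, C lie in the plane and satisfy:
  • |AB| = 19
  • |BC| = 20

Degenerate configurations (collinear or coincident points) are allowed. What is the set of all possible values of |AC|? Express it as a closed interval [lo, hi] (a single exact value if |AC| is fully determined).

|AB| ∈ {19}
|BC| ∈ {20}
|AC| ∈ [1, 39]

|AC| ∈ [1, 39]  (≈ [1.0000, 39.0000])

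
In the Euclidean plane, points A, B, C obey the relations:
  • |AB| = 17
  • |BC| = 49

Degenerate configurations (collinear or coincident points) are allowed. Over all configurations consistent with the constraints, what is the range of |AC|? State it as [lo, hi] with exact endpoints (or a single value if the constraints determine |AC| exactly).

|AB| ∈ {17}
|BC| ∈ {49}
|AC| ∈ [32, 66]

|AC| ∈ [32, 66]  (≈ [32.0000, 66.0000])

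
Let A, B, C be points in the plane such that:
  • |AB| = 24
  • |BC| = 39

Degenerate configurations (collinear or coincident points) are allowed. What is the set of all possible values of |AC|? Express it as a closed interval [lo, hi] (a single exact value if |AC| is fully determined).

|AC| ∈ [15, 63]  (≈ [15.0000, 63.0000])

|AB| ∈ {24}
|BC| ∈ {39}
|AC| ∈ [15, 63]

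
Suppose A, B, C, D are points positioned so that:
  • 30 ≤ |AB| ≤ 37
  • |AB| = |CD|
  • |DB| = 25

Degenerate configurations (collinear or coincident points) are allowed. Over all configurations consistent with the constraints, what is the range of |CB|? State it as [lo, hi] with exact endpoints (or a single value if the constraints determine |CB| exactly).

|CB| ∈ [5, 62]  (≈ [5.0000, 62.0000])

|AB| ∈ [30, 37]
|BD| ∈ {25}
|CD| ∈ [30, 37]
|AD| ∈ [5, 62]
|BC| ∈ [5, 62]
|AC| ∈ [0, 99]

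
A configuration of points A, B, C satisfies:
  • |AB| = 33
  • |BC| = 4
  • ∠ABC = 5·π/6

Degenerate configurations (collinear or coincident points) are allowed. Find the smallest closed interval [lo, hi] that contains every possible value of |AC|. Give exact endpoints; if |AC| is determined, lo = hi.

|AC| = √(132·√(3) + 1105)  (≈ 36.5189)

|AB| ∈ {33}
|BC| ∈ {4}
|AC| ∈ {√(132·√(3) + 1105)}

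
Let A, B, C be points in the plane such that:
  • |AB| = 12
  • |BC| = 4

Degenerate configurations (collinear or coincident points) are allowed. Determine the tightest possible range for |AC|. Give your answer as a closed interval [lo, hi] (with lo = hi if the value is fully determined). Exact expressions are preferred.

|AC| ∈ [8, 16]  (≈ [8.0000, 16.0000])

|AB| ∈ {12}
|BC| ∈ {4}
|AC| ∈ [8, 16]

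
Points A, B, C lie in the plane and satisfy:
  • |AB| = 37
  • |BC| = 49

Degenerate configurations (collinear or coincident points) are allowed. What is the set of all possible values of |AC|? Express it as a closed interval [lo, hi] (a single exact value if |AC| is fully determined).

|AB| ∈ {37}
|BC| ∈ {49}
|AC| ∈ [12, 86]

|AC| ∈ [12, 86]  (≈ [12.0000, 86.0000])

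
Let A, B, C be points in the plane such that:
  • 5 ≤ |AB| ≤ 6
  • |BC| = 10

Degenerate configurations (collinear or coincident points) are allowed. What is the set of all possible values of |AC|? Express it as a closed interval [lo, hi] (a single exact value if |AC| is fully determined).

|AC| ∈ [4, 16]  (≈ [4.0000, 16.0000])

|AB| ∈ [5, 6]
|BC| ∈ {10}
|AC| ∈ [4, 16]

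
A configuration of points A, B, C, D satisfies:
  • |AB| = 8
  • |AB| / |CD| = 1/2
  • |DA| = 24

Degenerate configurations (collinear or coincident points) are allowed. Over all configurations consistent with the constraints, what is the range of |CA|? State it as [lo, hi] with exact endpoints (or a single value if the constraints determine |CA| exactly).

|CA| ∈ [8, 40]  (≈ [8.0000, 40.0000])

|AB| ∈ {8}
|AD| ∈ {24}
|CD| ∈ {16}
|BD| ∈ [16, 32]
|AC| ∈ [8, 40]
|BC| ∈ [0, 48]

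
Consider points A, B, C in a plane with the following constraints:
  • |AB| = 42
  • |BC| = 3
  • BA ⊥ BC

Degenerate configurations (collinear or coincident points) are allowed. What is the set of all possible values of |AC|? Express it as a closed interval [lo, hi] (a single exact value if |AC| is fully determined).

|AC| = 3·√(197)  (≈ 42.1070)

|AB| ∈ {42}
|BC| ∈ {3}
|AC| ∈ {3·√(197)}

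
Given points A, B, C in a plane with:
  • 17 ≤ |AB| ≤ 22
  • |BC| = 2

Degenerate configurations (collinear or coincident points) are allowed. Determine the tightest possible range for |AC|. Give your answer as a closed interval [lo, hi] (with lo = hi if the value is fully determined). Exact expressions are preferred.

|AB| ∈ [17, 22]
|BC| ∈ {2}
|AC| ∈ [15, 24]

|AC| ∈ [15, 24]  (≈ [15.0000, 24.0000])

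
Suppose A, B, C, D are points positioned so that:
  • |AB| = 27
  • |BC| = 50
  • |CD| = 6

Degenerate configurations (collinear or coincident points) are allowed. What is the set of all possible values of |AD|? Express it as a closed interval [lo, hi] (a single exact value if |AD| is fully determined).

|AB| ∈ {27}
|BC| ∈ {50}
|CD| ∈ {6}
|AC| ∈ [23, 77]
|BD| ∈ [44, 56]
|AD| ∈ [17, 83]

|AD| ∈ [17, 83]  (≈ [17.0000, 83.0000])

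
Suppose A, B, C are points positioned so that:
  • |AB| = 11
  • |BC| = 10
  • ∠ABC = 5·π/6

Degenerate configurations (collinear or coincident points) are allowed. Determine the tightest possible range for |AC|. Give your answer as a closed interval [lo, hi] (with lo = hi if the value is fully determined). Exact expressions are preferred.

|AC| = √(110·√(3) + 221)  (≈ 20.2861)

|AB| ∈ {11}
|BC| ∈ {10}
|AC| ∈ {√(110·√(3) + 221)}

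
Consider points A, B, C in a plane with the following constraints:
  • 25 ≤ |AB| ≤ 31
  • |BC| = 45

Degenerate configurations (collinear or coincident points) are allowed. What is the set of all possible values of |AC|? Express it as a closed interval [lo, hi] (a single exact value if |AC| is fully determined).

|AC| ∈ [14, 76]  (≈ [14.0000, 76.0000])

|AB| ∈ [25, 31]
|BC| ∈ {45}
|AC| ∈ [14, 76]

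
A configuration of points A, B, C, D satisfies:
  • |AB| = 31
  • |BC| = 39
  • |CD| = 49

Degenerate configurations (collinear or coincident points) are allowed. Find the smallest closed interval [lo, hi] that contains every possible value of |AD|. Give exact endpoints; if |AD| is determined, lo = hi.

|AD| ∈ [0, 119]  (≈ [0.0000, 119.0000])

|AB| ∈ {31}
|BC| ∈ {39}
|CD| ∈ {49}
|AC| ∈ [8, 70]
|BD| ∈ [10, 88]
|AD| ∈ [0, 119]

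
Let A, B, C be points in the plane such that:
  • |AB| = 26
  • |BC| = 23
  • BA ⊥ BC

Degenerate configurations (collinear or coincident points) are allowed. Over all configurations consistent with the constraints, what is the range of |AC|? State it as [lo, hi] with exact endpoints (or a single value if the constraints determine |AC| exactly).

|AC| = √(1205)  (≈ 34.7131)

|AB| ∈ {26}
|BC| ∈ {23}
|AC| ∈ {√(1205)}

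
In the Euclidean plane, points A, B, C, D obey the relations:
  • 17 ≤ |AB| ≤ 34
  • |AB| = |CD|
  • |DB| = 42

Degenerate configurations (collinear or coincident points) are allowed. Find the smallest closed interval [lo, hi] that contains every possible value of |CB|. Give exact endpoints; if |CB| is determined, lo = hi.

|CB| ∈ [8, 76]  (≈ [8.0000, 76.0000])

|AB| ∈ [17, 34]
|BD| ∈ {42}
|CD| ∈ [17, 34]
|AD| ∈ [8, 76]
|BC| ∈ [8, 76]
|AC| ∈ [0, 110]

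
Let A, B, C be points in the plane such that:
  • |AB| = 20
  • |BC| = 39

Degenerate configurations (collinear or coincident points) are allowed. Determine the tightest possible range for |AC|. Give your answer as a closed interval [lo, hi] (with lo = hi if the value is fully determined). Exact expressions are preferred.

|AB| ∈ {20}
|BC| ∈ {39}
|AC| ∈ [19, 59]

|AC| ∈ [19, 59]  (≈ [19.0000, 59.0000])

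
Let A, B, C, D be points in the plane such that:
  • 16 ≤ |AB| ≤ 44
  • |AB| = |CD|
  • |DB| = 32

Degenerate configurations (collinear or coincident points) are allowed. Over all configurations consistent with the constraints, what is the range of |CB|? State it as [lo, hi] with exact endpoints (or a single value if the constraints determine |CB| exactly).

|AB| ∈ [16, 44]
|BD| ∈ {32}
|CD| ∈ [16, 44]
|AD| ∈ [0, 76]
|BC| ∈ [0, 76]
|AC| ∈ [0, 120]

|CB| ∈ [0, 76]  (≈ [0.0000, 76.0000])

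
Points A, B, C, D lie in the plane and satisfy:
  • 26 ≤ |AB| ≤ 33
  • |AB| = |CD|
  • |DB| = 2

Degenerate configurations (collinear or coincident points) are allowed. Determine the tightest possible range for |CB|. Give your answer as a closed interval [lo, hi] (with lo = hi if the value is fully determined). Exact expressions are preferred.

|CB| ∈ [24, 35]  (≈ [24.0000, 35.0000])

|AB| ∈ [26, 33]
|BD| ∈ {2}
|CD| ∈ [26, 33]
|AD| ∈ [24, 35]
|BC| ∈ [24, 35]
|AC| ∈ [0, 68]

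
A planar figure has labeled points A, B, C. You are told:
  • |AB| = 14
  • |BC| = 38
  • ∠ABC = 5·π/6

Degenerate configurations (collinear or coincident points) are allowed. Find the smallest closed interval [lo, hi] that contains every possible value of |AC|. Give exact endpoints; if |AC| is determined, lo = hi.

|AB| ∈ {14}
|BC| ∈ {38}
|AC| ∈ {2·√(133·√(3) + 410)}

|AC| = 2·√(133·√(3) + 410)  (≈ 50.6108)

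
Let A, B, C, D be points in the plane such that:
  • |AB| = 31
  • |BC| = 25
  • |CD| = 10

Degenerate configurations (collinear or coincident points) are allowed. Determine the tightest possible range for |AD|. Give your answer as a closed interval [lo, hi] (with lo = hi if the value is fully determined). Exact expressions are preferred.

|AB| ∈ {31}
|BC| ∈ {25}
|CD| ∈ {10}
|AC| ∈ [6, 56]
|BD| ∈ [15, 35]
|AD| ∈ [0, 66]

|AD| ∈ [0, 66]  (≈ [0.0000, 66.0000])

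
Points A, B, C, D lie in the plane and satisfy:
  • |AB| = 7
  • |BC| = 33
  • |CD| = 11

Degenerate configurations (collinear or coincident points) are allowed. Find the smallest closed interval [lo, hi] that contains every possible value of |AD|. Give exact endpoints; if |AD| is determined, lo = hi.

|AD| ∈ [15, 51]  (≈ [15.0000, 51.0000])

|AB| ∈ {7}
|BC| ∈ {33}
|CD| ∈ {11}
|AC| ∈ [26, 40]
|BD| ∈ [22, 44]
|AD| ∈ [15, 51]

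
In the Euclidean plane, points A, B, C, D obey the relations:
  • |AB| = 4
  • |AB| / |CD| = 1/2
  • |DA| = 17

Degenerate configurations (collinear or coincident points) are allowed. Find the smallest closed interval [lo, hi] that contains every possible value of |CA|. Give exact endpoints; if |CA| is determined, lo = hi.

|CA| ∈ [9, 25]  (≈ [9.0000, 25.0000])

|AB| ∈ {4}
|AD| ∈ {17}
|CD| ∈ {8}
|BD| ∈ [13, 21]
|AC| ∈ [9, 25]
|BC| ∈ [5, 29]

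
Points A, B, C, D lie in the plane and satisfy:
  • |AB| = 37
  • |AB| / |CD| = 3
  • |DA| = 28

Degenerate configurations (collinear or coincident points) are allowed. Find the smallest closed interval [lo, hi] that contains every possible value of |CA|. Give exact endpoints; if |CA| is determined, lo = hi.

|CA| ∈ [47/3, 121/3]  (≈ [15.6667, 40.3333])

|AB| ∈ {37}
|AD| ∈ {28}
|CD| ∈ {37/3}
|BD| ∈ [9, 65]
|AC| ∈ [47/3, 121/3]
|BC| ∈ [0, 232/3]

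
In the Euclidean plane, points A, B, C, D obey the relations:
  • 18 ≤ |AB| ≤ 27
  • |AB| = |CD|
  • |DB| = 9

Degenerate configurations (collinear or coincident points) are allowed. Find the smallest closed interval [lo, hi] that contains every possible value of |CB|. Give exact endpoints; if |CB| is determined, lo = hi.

|CB| ∈ [9, 36]  (≈ [9.0000, 36.0000])

|AB| ∈ [18, 27]
|BD| ∈ {9}
|CD| ∈ [18, 27]
|AD| ∈ [9, 36]
|BC| ∈ [9, 36]
|AC| ∈ [0, 63]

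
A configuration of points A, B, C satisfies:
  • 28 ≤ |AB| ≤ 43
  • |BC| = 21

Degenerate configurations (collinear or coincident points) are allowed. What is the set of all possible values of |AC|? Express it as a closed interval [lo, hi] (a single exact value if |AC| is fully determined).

|AB| ∈ [28, 43]
|BC| ∈ {21}
|AC| ∈ [7, 64]

|AC| ∈ [7, 64]  (≈ [7.0000, 64.0000])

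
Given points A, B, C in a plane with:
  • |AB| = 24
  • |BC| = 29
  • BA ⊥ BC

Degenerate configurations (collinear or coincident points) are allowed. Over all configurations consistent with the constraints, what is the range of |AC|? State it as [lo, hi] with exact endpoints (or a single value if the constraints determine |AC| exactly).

|AB| ∈ {24}
|BC| ∈ {29}
|AC| ∈ {√(1417)}

|AC| = √(1417)  (≈ 37.6431)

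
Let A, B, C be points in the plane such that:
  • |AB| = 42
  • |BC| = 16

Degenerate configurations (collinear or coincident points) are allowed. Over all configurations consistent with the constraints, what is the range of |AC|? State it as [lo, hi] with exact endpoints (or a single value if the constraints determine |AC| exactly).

|AB| ∈ {42}
|BC| ∈ {16}
|AC| ∈ [26, 58]

|AC| ∈ [26, 58]  (≈ [26.0000, 58.0000])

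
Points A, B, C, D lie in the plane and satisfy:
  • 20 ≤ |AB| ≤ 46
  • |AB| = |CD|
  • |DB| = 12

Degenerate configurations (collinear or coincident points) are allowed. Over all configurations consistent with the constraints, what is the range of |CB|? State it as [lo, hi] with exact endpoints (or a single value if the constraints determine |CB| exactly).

|CB| ∈ [8, 58]  (≈ [8.0000, 58.0000])

|AB| ∈ [20, 46]
|BD| ∈ {12}
|CD| ∈ [20, 46]
|AD| ∈ [8, 58]
|BC| ∈ [8, 58]
|AC| ∈ [0, 104]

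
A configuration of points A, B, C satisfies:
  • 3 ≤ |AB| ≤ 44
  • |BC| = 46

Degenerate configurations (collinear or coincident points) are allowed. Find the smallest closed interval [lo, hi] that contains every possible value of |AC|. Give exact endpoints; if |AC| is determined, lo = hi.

|AB| ∈ [3, 44]
|BC| ∈ {46}
|AC| ∈ [2, 90]

|AC| ∈ [2, 90]  (≈ [2.0000, 90.0000])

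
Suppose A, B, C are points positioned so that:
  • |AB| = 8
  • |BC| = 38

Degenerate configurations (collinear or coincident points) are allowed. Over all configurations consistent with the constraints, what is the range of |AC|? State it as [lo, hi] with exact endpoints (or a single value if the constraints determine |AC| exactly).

|AC| ∈ [30, 46]  (≈ [30.0000, 46.0000])

|AB| ∈ {8}
|BC| ∈ {38}
|AC| ∈ [30, 46]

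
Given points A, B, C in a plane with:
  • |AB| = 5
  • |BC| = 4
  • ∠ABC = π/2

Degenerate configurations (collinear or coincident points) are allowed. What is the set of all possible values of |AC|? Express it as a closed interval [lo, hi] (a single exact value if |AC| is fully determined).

|AB| ∈ {5}
|BC| ∈ {4}
|AC| ∈ {√(41)}

|AC| = √(41)  (≈ 6.4031)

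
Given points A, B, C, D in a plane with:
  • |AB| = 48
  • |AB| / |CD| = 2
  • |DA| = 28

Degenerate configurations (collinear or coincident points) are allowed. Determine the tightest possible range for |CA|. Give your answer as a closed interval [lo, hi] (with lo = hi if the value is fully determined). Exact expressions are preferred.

|CA| ∈ [4, 52]  (≈ [4.0000, 52.0000])

|AB| ∈ {48}
|AD| ∈ {28}
|CD| ∈ {24}
|BD| ∈ [20, 76]
|AC| ∈ [4, 52]
|BC| ∈ [0, 100]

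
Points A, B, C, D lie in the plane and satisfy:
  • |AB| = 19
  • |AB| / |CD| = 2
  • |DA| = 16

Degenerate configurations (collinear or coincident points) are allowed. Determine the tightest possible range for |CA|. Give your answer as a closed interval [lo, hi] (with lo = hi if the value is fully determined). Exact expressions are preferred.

|CA| ∈ [13/2, 51/2]  (≈ [6.5000, 25.5000])

|AB| ∈ {19}
|AD| ∈ {16}
|CD| ∈ {19/2}
|BD| ∈ [3, 35]
|AC| ∈ [13/2, 51/2]
|BC| ∈ [0, 89/2]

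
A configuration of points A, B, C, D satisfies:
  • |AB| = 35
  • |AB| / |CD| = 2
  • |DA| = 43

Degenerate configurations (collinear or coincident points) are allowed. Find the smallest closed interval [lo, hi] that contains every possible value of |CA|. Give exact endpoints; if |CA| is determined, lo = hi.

|AB| ∈ {35}
|AD| ∈ {43}
|CD| ∈ {35/2}
|BD| ∈ [8, 78]
|AC| ∈ [51/2, 121/2]
|BC| ∈ [0, 191/2]

|CA| ∈ [51/2, 121/2]  (≈ [25.5000, 60.5000])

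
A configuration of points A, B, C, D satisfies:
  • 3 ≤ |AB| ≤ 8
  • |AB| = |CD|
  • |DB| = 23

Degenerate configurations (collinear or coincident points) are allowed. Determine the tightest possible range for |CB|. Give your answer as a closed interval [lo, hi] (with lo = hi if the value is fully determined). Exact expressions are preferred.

|AB| ∈ [3, 8]
|BD| ∈ {23}
|CD| ∈ [3, 8]
|AD| ∈ [15, 31]
|BC| ∈ [15, 31]
|AC| ∈ [7, 39]

|CB| ∈ [15, 31]  (≈ [15.0000, 31.0000])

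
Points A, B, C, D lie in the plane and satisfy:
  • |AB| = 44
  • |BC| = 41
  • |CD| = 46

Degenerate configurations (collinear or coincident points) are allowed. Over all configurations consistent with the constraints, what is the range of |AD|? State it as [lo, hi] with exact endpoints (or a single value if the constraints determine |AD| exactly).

|AB| ∈ {44}
|BC| ∈ {41}
|CD| ∈ {46}
|AC| ∈ [3, 85]
|BD| ∈ [5, 87]
|AD| ∈ [0, 131]

|AD| ∈ [0, 131]  (≈ [0.0000, 131.0000])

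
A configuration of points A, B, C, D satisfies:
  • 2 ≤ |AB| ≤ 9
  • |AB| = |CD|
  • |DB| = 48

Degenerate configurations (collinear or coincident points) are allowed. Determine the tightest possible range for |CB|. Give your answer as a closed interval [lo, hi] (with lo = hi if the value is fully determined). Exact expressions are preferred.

|CB| ∈ [39, 57]  (≈ [39.0000, 57.0000])

|AB| ∈ [2, 9]
|BD| ∈ {48}
|CD| ∈ [2, 9]
|AD| ∈ [39, 57]
|BC| ∈ [39, 57]
|AC| ∈ [30, 66]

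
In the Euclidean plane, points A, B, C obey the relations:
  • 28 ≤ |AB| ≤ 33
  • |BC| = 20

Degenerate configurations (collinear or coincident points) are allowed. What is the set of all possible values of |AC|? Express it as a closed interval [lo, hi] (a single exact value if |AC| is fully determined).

|AC| ∈ [8, 53]  (≈ [8.0000, 53.0000])

|AB| ∈ [28, 33]
|BC| ∈ {20}
|AC| ∈ [8, 53]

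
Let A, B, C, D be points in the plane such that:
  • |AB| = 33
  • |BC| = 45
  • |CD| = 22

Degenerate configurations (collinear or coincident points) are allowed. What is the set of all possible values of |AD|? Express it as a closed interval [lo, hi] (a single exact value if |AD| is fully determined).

|AB| ∈ {33}
|BC| ∈ {45}
|CD| ∈ {22}
|AC| ∈ [12, 78]
|BD| ∈ [23, 67]
|AD| ∈ [0, 100]

|AD| ∈ [0, 100]  (≈ [0.0000, 100.0000])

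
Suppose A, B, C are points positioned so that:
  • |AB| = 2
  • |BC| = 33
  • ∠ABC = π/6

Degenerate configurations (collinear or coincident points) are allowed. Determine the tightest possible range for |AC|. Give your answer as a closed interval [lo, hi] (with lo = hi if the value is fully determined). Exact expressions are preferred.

|AC| = √(1093 - 66·√(3))  (≈ 31.2839)

|AB| ∈ {2}
|BC| ∈ {33}
|AC| ∈ {√(1093 - 66·√(3))}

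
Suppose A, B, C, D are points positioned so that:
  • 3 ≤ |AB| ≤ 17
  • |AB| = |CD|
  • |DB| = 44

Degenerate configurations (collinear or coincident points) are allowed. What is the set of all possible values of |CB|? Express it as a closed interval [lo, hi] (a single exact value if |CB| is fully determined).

|CB| ∈ [27, 61]  (≈ [27.0000, 61.0000])

|AB| ∈ [3, 17]
|BD| ∈ {44}
|CD| ∈ [3, 17]
|AD| ∈ [27, 61]
|BC| ∈ [27, 61]
|AC| ∈ [10, 78]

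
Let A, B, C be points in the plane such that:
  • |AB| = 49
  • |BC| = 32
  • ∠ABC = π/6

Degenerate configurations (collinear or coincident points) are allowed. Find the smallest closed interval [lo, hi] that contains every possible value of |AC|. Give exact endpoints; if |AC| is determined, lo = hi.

|AB| ∈ {49}
|BC| ∈ {32}
|AC| ∈ {√(3425 - 1568·√(3))}

|AC| = √(3425 - 1568·√(3))  (≈ 26.6298)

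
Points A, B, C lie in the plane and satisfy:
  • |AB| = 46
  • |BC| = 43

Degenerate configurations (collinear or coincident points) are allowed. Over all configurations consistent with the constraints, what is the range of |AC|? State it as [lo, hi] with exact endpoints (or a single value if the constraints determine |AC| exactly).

|AC| ∈ [3, 89]  (≈ [3.0000, 89.0000])

|AB| ∈ {46}
|BC| ∈ {43}
|AC| ∈ [3, 89]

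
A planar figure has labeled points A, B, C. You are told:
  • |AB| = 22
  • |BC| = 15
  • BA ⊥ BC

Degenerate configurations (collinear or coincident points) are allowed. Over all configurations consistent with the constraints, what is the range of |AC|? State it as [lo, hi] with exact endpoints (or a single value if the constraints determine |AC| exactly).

|AB| ∈ {22}
|BC| ∈ {15}
|AC| ∈ {√(709)}

|AC| = √(709)  (≈ 26.6271)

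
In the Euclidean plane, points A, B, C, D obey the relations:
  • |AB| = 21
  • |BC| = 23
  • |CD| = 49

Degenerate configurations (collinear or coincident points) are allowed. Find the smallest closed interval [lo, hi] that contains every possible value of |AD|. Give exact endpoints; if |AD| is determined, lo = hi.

|AB| ∈ {21}
|BC| ∈ {23}
|CD| ∈ {49}
|AC| ∈ [2, 44]
|BD| ∈ [26, 72]
|AD| ∈ [5, 93]

|AD| ∈ [5, 93]  (≈ [5.0000, 93.0000])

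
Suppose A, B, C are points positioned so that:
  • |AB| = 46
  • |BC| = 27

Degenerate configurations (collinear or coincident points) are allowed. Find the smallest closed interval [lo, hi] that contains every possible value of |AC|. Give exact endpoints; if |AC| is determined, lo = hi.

|AB| ∈ {46}
|BC| ∈ {27}
|AC| ∈ [19, 73]

|AC| ∈ [19, 73]  (≈ [19.0000, 73.0000])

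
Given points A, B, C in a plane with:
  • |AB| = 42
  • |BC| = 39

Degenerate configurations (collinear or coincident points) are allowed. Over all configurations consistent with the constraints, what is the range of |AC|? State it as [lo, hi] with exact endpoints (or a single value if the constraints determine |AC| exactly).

|AC| ∈ [3, 81]  (≈ [3.0000, 81.0000])

|AB| ∈ {42}
|BC| ∈ {39}
|AC| ∈ [3, 81]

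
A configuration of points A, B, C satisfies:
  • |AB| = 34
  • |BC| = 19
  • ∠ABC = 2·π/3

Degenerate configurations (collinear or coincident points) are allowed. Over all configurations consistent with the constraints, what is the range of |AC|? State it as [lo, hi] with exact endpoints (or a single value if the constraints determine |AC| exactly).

|AB| ∈ {34}
|BC| ∈ {19}
|AC| ∈ {√(2163)}

|AC| = √(2163)  (≈ 46.5081)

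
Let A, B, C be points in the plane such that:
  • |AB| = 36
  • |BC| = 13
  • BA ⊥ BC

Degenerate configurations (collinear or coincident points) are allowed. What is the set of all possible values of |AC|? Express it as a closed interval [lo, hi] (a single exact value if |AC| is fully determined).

|AB| ∈ {36}
|BC| ∈ {13}
|AC| ∈ {√(1465)}

|AC| = √(1465)  (≈ 38.2753)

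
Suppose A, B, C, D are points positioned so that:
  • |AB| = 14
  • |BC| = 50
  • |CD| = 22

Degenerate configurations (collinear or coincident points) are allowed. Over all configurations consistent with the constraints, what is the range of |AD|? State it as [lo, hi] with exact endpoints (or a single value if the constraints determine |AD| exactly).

|AD| ∈ [14, 86]  (≈ [14.0000, 86.0000])

|AB| ∈ {14}
|BC| ∈ {50}
|CD| ∈ {22}
|AC| ∈ [36, 64]
|BD| ∈ [28, 72]
|AD| ∈ [14, 86]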